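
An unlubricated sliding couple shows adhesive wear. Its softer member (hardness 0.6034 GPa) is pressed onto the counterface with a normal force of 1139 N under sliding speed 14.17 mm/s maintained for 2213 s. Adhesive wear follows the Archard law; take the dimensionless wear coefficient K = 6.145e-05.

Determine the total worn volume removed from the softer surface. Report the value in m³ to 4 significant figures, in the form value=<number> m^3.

Intermediates are shown rounded; every step holds full precision — rounded once at the end to 4 significant figures.
Convert: Sliding speed v = 14.17 mm/s = 0.01417 m/s. The distance L = v·t = 0.01417 m/s × 2213 s = 31.36 m.
Convert: Hardness H = 0.6034 GPa = 6.034e+08 Pa.
In SI base units, W = 1139 N, H = 6.034e+08 Pa, K = 6.145e-05.
By Archard's law, V = K·W·L/H = 6.145e-05 · 1139 · 31.36 / 6.034e+08 = 3.637e-09 m³.

value=3.637e-09 m^3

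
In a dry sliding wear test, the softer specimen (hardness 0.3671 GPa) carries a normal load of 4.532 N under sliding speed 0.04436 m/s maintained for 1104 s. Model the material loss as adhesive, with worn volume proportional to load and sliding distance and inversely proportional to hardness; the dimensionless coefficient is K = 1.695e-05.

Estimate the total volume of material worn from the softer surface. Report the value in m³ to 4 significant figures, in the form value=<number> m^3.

value=1.025e-11 m^3

The intermediates are displayed rounded — every step maintains exact precision. Rounded just once: four significant digits.
Convert: The distance L = v·t = 0.04436 m/s × 1104 s = 48.97 m.
Convert: Hardness H = 0.3671 GPa = 3.671e+08 Pa.
Collected in SI base units: W = 4.532 N, H = 3.671e+08 Pa, K = 1.695e-05.
The Archard volume V = K·W·L/H = 1.695e-05 · 4.532 · 48.97 / 3.671e+08 = 1.025e-11 m³.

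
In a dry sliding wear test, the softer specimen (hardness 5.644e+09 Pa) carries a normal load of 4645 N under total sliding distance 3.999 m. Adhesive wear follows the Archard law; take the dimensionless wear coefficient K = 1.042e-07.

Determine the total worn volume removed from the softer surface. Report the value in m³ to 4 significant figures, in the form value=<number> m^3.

value=3.429e-13 m^3

Intermediates are printed rounded; each operation holds full float precision — one final rounding to four significant digits.
Expressed in SI base units: W = 4645 N, H = 5.644e+09 Pa, K = 1.042e-07.
By Archard's law, V = K·W·L/H = 1.042e-07 · 4645 · 3.999 / 5.644e+09 = 3.429e-13 m³.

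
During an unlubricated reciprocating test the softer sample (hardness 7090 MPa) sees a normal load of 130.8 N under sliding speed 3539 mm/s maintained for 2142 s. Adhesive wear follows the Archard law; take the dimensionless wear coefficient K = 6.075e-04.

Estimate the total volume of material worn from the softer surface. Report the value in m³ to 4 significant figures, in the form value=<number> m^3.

value=8.496e-08 m^3

Shown intermediates are rounded. The algebra carries full precision. Rounded just once: four significant figures.
Convert: Sliding speed v = 3539 mm/s = 3.539 m/s. Distance L = v·t = 3.539 m/s × 2142 s = 7581 m.
Convert: Hardness H = 7090 MPa = 7.090e+09 Pa.
In SI base units: W = 130.8 N, H = 7.090e+09 Pa, K = 6.075e-04.
Volume removed: V = K·W·L/H = 6.075e-04 · 130.8 · 7581 / 7.090e+09 = 8.496e-08 m³.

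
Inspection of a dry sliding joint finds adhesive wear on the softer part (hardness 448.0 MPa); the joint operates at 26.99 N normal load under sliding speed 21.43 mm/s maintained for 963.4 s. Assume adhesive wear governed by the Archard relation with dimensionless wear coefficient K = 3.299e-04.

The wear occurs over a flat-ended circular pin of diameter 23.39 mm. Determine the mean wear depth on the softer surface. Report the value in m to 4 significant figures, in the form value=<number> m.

value=9.550e-07 m

All arithmetic holds full precision; intermediate values are shown rounded — rounded once at the end: 4 significant digits.
Sliding speed v = 21.43 mm/s = 0.02143 m/s. Sliding distance L = v·t = 0.02143 m/s × 963.4 s = 20.65 m.
Hardness H = 448.0 MPa = 4.480e+08 Pa.
Pin diameter d = 23.39 mm = 0.02339 m. Contact area A = π·d²/4 = π·(0.02339 m)²/4 = 4.297e-04 m².
Expressed in SI base units: W = 26.99 N, H = 4.480e+08 Pa, K = 3.299e-04.
The Archard volume V = K·W·L/H = 3.299e-04 · 26.99 · 20.65 / 4.480e+08 = 4.103e-10 m³.
Average depth h = V/A = 4.103e-10 / 4.297e-04 = 9.550e-07 m.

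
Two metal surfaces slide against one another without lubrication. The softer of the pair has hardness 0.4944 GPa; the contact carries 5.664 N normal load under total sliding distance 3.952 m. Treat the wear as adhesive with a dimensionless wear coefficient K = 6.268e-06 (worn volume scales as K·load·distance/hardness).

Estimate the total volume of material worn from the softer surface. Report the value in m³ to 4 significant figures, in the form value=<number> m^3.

value=2.838e-13 m^3

Intermediate values are shown rounded. The algebra maintains full float precision; one final rounding to four significant figures.
Hardness H = 0.4944 GPa = 4.944e+08 Pa.
In SI base units: W = 5.664 N, H = 4.944e+08 Pa, K = 6.268e-06.
Archard relation: V = K·W·L/H = 6.268e-06 · 5.664 · 3.952 / 4.944e+08 = 2.838e-13 m³.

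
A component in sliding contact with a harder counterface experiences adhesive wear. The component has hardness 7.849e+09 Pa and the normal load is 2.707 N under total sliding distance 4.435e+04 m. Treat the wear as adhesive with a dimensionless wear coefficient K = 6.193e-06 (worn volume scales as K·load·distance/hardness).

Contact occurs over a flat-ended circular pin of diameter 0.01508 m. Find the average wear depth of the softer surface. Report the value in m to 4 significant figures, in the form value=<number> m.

The intermediates are printed rounded; all arithmetic runs at full precision, and rounded just once, at four significant digits.
Convert: Contact area A = π·d²/4 = π·(0.01508 m)²/4 = 1.786e-04 m².
In SI base units: W = 2.707 N, H = 7.849e+09 Pa, K = 6.193e-06.
Volume removed: V = K·W·L/H = 6.193e-06 · 2.707 · 4.435e+04 / 7.849e+09 = 9.473e-11 m³.
Mean depth h = V/A = 9.473e-11 / 1.786e-04 = 5.304e-07 m.

value=5.304e-07 m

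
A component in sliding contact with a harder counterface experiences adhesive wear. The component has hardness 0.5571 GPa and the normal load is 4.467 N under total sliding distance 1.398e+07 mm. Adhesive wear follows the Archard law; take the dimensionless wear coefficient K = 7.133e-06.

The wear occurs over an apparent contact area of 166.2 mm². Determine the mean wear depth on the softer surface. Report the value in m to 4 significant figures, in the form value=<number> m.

Displayed values are rounded; the computation carries full float precision. Rounded once at the end, at 4 significant digits.
Path length L = 1.398e+07 mm = 1.398e+04 m.
Hardness H = 0.5571 GPa = 5.571e+08 Pa.
Contact area A = 166.2 mm² = 1.662e-04 m².
Working in SI base units: W = 4.467 N, H = 5.571e+08 Pa, K = 7.133e-06.
Archard relation: V = K·W·L/H = 7.133e-06 · 4.467 · 1.398e+04 / 5.571e+08 = 7.996e-10 m³.
Depth h = V/A = 7.996e-10 / 1.662e-04 = 4.811e-06 m.

value=4.811e-06 m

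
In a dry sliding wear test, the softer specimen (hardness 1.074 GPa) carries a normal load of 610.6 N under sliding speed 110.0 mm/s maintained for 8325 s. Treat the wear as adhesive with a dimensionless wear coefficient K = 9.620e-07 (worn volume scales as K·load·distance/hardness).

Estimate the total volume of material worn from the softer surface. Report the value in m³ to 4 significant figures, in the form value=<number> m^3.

value=5.008e-10 m^3

Intermediate values appear rounded, and the algebra holds full precision. Rounded once at the end to 4 significant figures.
Convert: Sliding speed v = 110.0 mm/s = 0.1100 m/s. Total distance L = v·t = 0.1100 m/s × 8325 s = 915.8 m.
Convert: Hardness H = 1.074 GPa = 1.074e+09 Pa.
Restated in SI base units: W = 610.6 N, H = 1.074e+09 Pa, K = 9.620e-07.
Apply Archard: V = K·W·L/H = 9.620e-07 · 610.6 · 915.8 / 1.074e+09 = 5.008e-10 m³.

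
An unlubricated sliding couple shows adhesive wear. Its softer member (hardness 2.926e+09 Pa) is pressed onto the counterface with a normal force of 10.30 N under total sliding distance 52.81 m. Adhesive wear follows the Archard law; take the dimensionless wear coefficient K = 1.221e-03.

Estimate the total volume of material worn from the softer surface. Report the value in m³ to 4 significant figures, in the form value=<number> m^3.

value=2.270e-10 m^3

Displayed values are rounded; each operation runs at full float precision, and one last rounding: 4 significant digits.
In SI base units, W = 10.30 N, H = 2.926e+09 Pa, K = 1.221e-03.
Archard relation: V = K·W·L/H = 1.221e-03 · 10.30 · 52.81 / 2.926e+09 = 2.270e-10 m³.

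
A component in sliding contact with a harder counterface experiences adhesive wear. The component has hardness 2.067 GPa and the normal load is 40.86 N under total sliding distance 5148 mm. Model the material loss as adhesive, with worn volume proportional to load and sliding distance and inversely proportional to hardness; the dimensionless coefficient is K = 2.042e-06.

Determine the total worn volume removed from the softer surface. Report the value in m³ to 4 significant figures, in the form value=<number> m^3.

Intermediate values are shown rounded, and every step maintains full float precision, and a lone final rounding: four significant digits.
Convert: Path length L = 5148 mm = 5.148 m.
Convert: Hardness H = 2.067 GPa = 2.067e+09 Pa.
In SI base units, W = 40.86 N, H = 2.067e+09 Pa, K = 2.042e-06.
Wear volume V = K·W·L/H = 2.042e-06 · 40.86 · 5.148 / 2.067e+09 = 2.078e-13 m³.

value=2.078e-13 m^3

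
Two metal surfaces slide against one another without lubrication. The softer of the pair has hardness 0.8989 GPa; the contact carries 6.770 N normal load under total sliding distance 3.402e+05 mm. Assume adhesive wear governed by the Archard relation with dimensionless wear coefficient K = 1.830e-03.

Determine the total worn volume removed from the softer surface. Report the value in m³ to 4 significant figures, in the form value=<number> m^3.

value=4.689e-09 m^3

Each operation holds exact precision. The intermediates are shown rounded; one final rounding, at 4 significant figures.
Total distance L = 3.402e+05 mm = 340.2 m.
Hardness H = 0.8989 GPa = 8.989e+08 Pa.
In SI base units: W = 6.770 N, H = 8.989e+08 Pa, K = 1.830e-03.
Archard volume V = K·W·L/H = 1.830e-03 · 6.770 · 340.2 / 8.989e+08 = 4.689e-09 m³.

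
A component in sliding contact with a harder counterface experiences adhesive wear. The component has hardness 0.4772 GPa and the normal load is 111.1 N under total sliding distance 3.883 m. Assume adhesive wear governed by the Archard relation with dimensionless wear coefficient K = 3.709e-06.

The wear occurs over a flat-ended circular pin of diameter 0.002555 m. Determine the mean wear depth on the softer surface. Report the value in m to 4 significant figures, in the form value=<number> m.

value=6.540e-07 m

Shown intermediates are rounded; the algebra keeps full float precision; one final rounding, at four significant digits.
Hardness H = 0.4772 GPa = 4.772e+08 Pa.
Contact area A = π·d²/4 = π·(0.002555 m)²/4 = 5.127e-06 m².
Expressed in SI base units: W = 111.1 N, H = 4.772e+08 Pa, K = 3.709e-06.
Wear volume V = K·W·L/H = 3.709e-06 · 111.1 · 3.883 / 4.772e+08 = 3.353e-12 m³.
Wear depth h = V/A = 3.353e-12 / 5.127e-06 = 6.540e-07 m.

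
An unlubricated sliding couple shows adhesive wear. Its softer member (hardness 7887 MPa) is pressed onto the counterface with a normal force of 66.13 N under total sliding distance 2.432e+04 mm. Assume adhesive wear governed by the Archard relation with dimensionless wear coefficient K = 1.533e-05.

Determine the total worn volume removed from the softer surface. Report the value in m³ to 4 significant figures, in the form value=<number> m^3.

value=3.126e-12 m^3

All arithmetic carries full float precision, and intermediates are printed rounded, and one last rounding, at four significant digits.
Distance covered L = 2.432e+04 mm = 24.32 m.
Hardness H = 7887 MPa = 7.887e+09 Pa.
SI base units throughout: W = 66.13 N, H = 7.887e+09 Pa, K = 1.533e-05.
Volume removed: V = K·W·L/H = 1.533e-05 · 66.13 · 24.32 / 7.887e+09 = 3.126e-12 m³.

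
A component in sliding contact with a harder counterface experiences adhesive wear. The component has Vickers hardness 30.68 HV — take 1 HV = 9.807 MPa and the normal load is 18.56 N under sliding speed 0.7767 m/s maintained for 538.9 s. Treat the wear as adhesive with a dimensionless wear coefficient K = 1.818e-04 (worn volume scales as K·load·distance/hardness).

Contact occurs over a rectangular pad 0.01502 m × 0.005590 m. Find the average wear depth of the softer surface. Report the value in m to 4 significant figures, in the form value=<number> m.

Intermediate values are printed rounded. The computation maintains full float precision — one last rounding, at four significant digits.
Convert: Total distance L = v·t = 0.7767 m/s × 538.9 s = 418.6 m.
Convert: Hardness H = 30.68 HV × 9.807 MPa/HV = 300.9 MPa = 3.009e+08 Pa.
Convert: Contact area A = 0.01502 m × 0.005590 m = 8.396e-05 m².
Collected in SI base units: W = 18.56 N, H = 3.009e+08 Pa, K = 1.818e-04.
The Archard volume V = K·W·L/H = 1.818e-04 · 18.56 · 418.6 / 3.009e+08 = 4.694e-09 m³.
Mean depth h = V/A = 4.694e-09 / 8.396e-05 = 5.591e-05 m.

value=5.591e-05 m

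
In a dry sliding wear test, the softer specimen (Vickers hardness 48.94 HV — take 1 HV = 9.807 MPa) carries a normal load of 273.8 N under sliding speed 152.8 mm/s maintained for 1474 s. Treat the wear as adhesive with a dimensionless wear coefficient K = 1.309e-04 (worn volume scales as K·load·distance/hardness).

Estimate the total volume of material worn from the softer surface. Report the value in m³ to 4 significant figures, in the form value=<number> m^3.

The algebra keeps full float precision; intermediates appear rounded, and one final rounding to four significant figures.
Convert: Sliding speed v = 152.8 mm/s = 0.1528 m/s. Distance covered L = v·t = 0.1528 m/s × 1474 s = 225.2 m.
Convert: Hardness H = 48.94 HV × 9.807 MPa/HV = 480.0 MPa = 4.800e+08 Pa.
As SI base values: W = 273.8 N, H = 4.800e+08 Pa, K = 1.309e-04.
Worn volume V = K·W·L/H = 1.309e-04 · 273.8 · 225.2 / 4.800e+08 = 1.682e-08 m³.

value=1.682e-08 m^3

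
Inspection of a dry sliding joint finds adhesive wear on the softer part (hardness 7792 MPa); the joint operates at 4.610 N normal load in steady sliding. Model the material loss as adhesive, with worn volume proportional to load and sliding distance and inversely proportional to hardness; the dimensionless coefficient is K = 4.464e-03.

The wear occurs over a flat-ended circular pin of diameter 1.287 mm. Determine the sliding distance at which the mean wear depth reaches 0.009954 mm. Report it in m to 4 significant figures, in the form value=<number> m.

value=4.903 m

Intermediates appear rounded, and all arithmetic runs at full precision — rounded once at the end: 4 significant figures.
Convert: Hardness H = 7792 MPa = 7.792e+09 Pa.
Convert: Pin diameter d = 1.287 mm = 0.001287 m. Contact area A = π·d²/4 = π·(0.001287 m)²/4 = 1.301e-06 m².
Convert: Depth limit h_lim = 0.009954 mm = 9.954e-06 m.
Expressed in SI base units: W = 4.610 N, H = 7.792e+09 Pa, K = 4.464e-03.
Permissible volume V_lim = h_lim·A = 9.954e-06 · 1.301e-06 = 1.295e-11 m³.
Sliding life L = V_lim·H/(K·W) = 1.295e-11 · 7.792e+09 / (4.464e-03 · 4.610) = 4.903 m.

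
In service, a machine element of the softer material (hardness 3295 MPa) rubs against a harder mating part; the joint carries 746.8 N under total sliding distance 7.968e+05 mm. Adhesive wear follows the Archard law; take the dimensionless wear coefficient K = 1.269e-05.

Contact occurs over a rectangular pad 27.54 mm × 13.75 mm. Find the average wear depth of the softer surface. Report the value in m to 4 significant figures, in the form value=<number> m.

Every step maintains full precision. The intermediates are shown rounded. Rounded once at the end to 4 significant figures.
Distance L = 7.968e+05 mm = 796.8 m.
Hardness H = 3295 MPa = 3.295e+09 Pa.
Pad sides 27.54 mm × 13.75 mm = 0.02754 m × 0.01375 m. Contact area A = 0.02754 m × 0.01375 m = 3.787e-04 m².
Working in SI base units: W = 746.8 N, H = 3.295e+09 Pa, K = 1.269e-05.
By Archard's law, V = K·W·L/H = 1.269e-05 · 746.8 · 796.8 / 3.295e+09 = 2.292e-09 m³.
Depth h = V/A = 2.292e-09 / 3.787e-04 = 6.052e-06 m.

value=6.052e-06 m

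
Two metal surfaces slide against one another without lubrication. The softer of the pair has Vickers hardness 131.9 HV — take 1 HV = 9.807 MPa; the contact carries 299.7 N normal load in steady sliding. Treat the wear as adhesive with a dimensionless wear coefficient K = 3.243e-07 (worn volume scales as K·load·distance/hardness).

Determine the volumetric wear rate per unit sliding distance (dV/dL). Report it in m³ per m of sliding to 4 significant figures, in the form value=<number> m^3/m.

Intermediates appear rounded, and all working math carries exact precision. Rounded just once, at 4 significant figures.
Convert: Hardness H = 131.9 HV × 9.807 MPa/HV = 1294 MPa = 1.294e+09 Pa.
In SI base units: W = 299.7 N, H = 1.294e+09 Pa, K = 3.243e-07.
Sliding wear rate dV/dL = K·W/H (no L dependence): 3.243e-07 · 299.7 / 1.294e+09 = 7.514e-14 m³/m.

value=7.514e-14 m^3/m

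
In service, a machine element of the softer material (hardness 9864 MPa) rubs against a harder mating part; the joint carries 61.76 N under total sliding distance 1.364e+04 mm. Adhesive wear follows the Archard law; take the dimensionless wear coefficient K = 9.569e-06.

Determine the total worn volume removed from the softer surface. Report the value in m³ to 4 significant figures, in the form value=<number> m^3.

All arithmetic keeps full precision — the intermediates are displayed rounded; a single final rounding to four significant digits.
Convert: Total distance L = 1.364e+04 mm = 13.64 m.
Convert: Hardness H = 9864 MPa = 9.864e+09 Pa.
Working in SI base units: W = 61.76 N, H = 9.864e+09 Pa, K = 9.569e-06.
By Archard's law, V = K·W·L/H = 9.569e-06 · 61.76 · 13.64 / 9.864e+09 = 8.172e-13 m³.

value=8.172e-13 m^3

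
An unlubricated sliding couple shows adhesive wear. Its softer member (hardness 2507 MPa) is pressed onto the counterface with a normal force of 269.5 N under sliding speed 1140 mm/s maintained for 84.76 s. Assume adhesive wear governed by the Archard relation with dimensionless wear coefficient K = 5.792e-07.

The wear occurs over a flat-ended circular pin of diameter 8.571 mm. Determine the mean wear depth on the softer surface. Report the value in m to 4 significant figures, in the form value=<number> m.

Each operation maintains full precision, and intermediate values are shown rounded; one last rounding to four significant digits.
Convert: Sliding speed v = 1140 mm/s = 1.140 m/s. The distance L = v·t = 1.140 m/s × 84.76 s = 96.63 m.
Convert: Hardness H = 2507 MPa = 2.507e+09 Pa.
Convert: Pin diameter d = 8.571 mm = 0.008571 m. Contact area A = π·d²/4 = π·(0.008571 m)²/4 = 5.770e-05 m².
Restated in SI base units: W = 269.5 N, H = 2.507e+09 Pa, K = 5.792e-07.
The Archard volume V = K·W·L/H = 5.792e-07 · 269.5 · 96.63 / 2.507e+09 = 6.016e-12 m³.
Wear depth h = V/A = 6.016e-12 / 5.770e-05 = 1.043e-07 m.

value=1.043e-07 m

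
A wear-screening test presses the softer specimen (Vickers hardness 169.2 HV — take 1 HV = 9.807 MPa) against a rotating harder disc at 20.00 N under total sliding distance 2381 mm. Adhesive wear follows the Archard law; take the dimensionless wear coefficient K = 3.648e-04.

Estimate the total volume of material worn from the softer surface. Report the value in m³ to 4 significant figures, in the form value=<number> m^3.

value=1.047e-11 m^3

The intermediates are printed rounded; all working math keeps full precision — a single final rounding, at 4 significant figures.
Distance L = 2381 mm = 2.381 m.
Hardness H = 169.2 HV × 9.807 MPa/HV = 1659 MPa = 1.659e+09 Pa.
In SI base units, W = 20.00 N, H = 1.659e+09 Pa, K = 3.648e-04.
Wear volume V = K·W·L/H = 3.648e-04 · 20.00 · 2.381 / 1.659e+09 = 1.047e-11 m³.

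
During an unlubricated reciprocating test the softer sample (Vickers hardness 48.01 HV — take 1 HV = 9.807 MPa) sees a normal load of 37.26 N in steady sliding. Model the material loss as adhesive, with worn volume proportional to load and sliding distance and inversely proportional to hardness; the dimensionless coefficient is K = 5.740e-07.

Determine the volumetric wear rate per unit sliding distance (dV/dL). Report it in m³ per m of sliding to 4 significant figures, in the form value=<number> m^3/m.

All arithmetic holds full precision. Intermediates are displayed rounded; rounded once at the end to 4 significant figures.
Hardness H = 48.01 HV × 9.807 MPa/HV = 470.8 MPa = 4.708e+08 Pa.
Restated in SI base units: W = 37.26 N, H = 4.708e+08 Pa, K = 5.740e-07.
Sliding wear rate dV/dL = K·W/H, so: 5.740e-07 · 37.26 / 4.708e+08 = 4.542e-14 m³/m.

value=4.542e-14 m^3/m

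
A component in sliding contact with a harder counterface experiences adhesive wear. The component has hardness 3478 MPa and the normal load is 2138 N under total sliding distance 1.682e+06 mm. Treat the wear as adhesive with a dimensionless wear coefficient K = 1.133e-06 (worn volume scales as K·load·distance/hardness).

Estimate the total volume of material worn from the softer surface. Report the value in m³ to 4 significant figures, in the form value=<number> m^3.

All working math runs at full float precision. Intermediates are printed rounded; a lone final rounding, at 4 significant digits.
Convert: Sliding distance L = 1.682e+06 mm = 1682 m.
Convert: Hardness H = 3478 MPa = 3.478e+09 Pa.
Expressed in SI base units: W = 2138 N, H = 3.478e+09 Pa, K = 1.133e-06.
Worn volume V = K·W·L/H = 1.133e-06 · 2138 · 1682 / 3.478e+09 = 1.171e-09 m³.

value=1.171e-09 m^3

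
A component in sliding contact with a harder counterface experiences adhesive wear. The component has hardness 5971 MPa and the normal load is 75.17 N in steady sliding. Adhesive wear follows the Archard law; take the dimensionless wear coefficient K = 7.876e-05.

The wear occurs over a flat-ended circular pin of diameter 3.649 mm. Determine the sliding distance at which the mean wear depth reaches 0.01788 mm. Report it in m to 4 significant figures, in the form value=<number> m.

value=188.6 m

Intermediates are shown rounded; all arithmetic runs at full float precision. Rounded just once, at 4 significant digits.
Convert: Hardness H = 5971 MPa = 5.971e+09 Pa.
Convert: Pin diameter d = 3.649 mm = 0.003649 m. Contact area A = π·d²/4 = π·(0.003649 m)²/4 = 1.046e-05 m².
Convert: Depth limit h_lim = 0.01788 mm = 1.788e-05 m.
Collected in SI base units: W = 75.17 N, H = 5.971e+09 Pa, K = 7.876e-05.
Volume at the limit: V_lim = h_lim·A = 1.788e-05 · 1.046e-05 = 1.870e-10 m³.
So the life L = V_lim·H/(K·W) = 1.870e-10 · 5.971e+09 / (7.876e-05 · 75.17) = 188.6 m.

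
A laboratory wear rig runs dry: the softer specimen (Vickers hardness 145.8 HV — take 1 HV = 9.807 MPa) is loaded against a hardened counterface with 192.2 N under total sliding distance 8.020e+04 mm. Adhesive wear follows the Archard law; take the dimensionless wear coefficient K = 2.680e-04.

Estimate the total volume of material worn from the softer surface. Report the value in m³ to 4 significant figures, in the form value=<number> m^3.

Intermediate values are printed rounded; each operation runs at exact precision. Rounded once at the end to four significant digits.
Convert: Total distance L = 8.020e+04 mm = 80.20 m.
Convert: Hardness H = 145.8 HV × 9.807 MPa/HV = 1430 MPa = 1.430e+09 Pa.
In SI base units, W = 192.2 N, H = 1.430e+09 Pa, K = 2.680e-04.
Volume removed: V = K·W·L/H = 2.680e-04 · 192.2 · 80.20 / 1.430e+09 = 2.889e-09 m³.

value=2.889e-09 m^3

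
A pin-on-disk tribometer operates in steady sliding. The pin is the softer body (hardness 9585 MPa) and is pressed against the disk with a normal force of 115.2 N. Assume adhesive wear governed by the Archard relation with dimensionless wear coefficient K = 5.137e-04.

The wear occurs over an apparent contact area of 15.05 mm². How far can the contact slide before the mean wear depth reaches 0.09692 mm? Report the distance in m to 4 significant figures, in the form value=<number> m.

value=236.3 m

The computation keeps full float precision — intermediate values are displayed rounded. Rounded once at the end: 4 significant figures.
Hardness H = 9585 MPa = 9.585e+09 Pa.
Contact area A = 15.05 mm² = 1.505e-05 m².
Depth limit h_lim = 0.09692 mm = 9.692e-05 m.
In SI base units: W = 115.2 N, H = 9.585e+09 Pa, K = 5.137e-04.
Wearable volume V_lim = h_lim·A = 9.692e-05 · 1.505e-05 = 1.459e-09 m³.
Thus life L = V_lim·H/(K·W) = 1.459e-09 · 9.585e+09 / (5.137e-04 · 115.2) = 236.3 m.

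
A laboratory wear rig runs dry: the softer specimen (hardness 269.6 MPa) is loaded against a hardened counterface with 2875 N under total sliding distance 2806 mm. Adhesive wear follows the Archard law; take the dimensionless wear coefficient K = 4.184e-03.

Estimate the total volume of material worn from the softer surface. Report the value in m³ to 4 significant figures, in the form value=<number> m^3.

The computation runs at exact precision — the intermediates appear rounded; one last rounding to 4 significant digits.
Convert: Distance L = 2806 mm = 2.806 m.
Convert: Hardness H = 269.6 MPa = 2.696e+08 Pa.
Collected in SI base units: W = 2875 N, H = 2.696e+08 Pa, K = 4.184e-03.
The Archard volume V = K·W·L/H = 4.184e-03 · 2875 · 2.806 / 2.696e+08 = 1.252e-07 m³.

value=1.252e-07 m^3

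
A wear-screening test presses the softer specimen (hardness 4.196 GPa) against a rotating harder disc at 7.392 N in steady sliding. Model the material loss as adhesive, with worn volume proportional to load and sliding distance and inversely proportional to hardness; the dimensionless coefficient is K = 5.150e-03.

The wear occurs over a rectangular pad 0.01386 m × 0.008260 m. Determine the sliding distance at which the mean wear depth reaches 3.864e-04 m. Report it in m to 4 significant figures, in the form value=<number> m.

value=4876 m

All working math holds full float precision, and intermediates are printed rounded; a single final rounding to four significant digits.
Hardness H = 4.196 GPa = 4.196e+09 Pa.
Contact area A = 0.01386 m × 0.008260 m = 1.145e-04 m².
As SI base values: W = 7.392 N, H = 4.196e+09 Pa, K = 5.150e-03.
Allowed volume V_lim = h_lim·A = 3.864e-04 · 1.145e-04 = 4.424e-08 m³.
Sliding life L = V_lim·H/(K·W) = 4.424e-08 · 4.196e+09 / (5.150e-03 · 7.392) = 4876 m.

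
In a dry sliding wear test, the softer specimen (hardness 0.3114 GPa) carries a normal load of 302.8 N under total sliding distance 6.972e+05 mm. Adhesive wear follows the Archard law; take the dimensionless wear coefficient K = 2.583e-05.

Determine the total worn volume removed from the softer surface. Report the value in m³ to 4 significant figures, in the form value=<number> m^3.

value=1.751e-08 m^3

Intermediates are shown rounded — each operation maintains full float precision; rounded just once, at 4 significant figures.
The distance L = 6.972e+05 mm = 697.2 m.
Hardness H = 0.3114 GPa = 3.114e+08 Pa.
Working in SI base units: W = 302.8 N, H = 3.114e+08 Pa, K = 2.583e-05.
Apply Archard: V = K·W·L/H = 2.583e-05 · 302.8 · 697.2 / 3.114e+08 = 1.751e-08 m³.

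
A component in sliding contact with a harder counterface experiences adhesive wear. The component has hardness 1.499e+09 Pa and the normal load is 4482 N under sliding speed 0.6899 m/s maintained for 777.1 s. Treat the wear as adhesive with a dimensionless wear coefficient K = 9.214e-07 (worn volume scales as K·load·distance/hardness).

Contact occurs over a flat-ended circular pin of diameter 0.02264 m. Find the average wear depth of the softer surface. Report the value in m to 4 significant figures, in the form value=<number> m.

Intermediate values appear rounded; all working math maintains full precision; one final rounding, at 4 significant digits.
Convert: Distance L = v·t = 0.6899 m/s × 777.1 s = 536.1 m.
Convert: Contact area A = π·d²/4 = π·(0.02264 m)²/4 = 4.026e-04 m².
Expressed in SI base units: W = 4482 N, H = 1.499e+09 Pa, K = 9.214e-07.
Apply Archard: V = K·W·L/H = 9.214e-07 · 4482 · 536.1 / 1.499e+09 = 1.477e-09 m³.
Average depth h = V/A = 1.477e-09 / 4.026e-04 = 3.669e-06 m.

value=3.669e-06 m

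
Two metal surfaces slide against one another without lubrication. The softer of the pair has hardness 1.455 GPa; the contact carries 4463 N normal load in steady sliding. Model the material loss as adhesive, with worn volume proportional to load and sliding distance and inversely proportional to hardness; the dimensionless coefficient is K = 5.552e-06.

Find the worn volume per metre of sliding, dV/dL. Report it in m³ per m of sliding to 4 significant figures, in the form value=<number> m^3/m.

value=1.703e-11 m^3/m

Intermediates are shown rounded. All working math maintains full float precision, and one last rounding, at 4 significant figures.
Convert: Hardness H = 1.455 GPa = 1.455e+09 Pa.
Collected in SI base units: W = 4463 N, H = 1.455e+09 Pa, K = 5.552e-06.
Volumetric rate dV/dL = K·W/H (no L dependence): 5.552e-06 · 4463 / 1.455e+09 = 1.703e-11 m³/m.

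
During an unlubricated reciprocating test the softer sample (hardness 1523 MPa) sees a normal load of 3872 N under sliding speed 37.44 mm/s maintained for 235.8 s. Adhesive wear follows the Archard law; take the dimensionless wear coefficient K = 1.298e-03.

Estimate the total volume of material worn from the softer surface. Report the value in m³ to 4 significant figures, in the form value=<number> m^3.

value=2.913e-08 m^3

The intermediates are shown rounded. All working math keeps full precision. Rounded once at the end: 4 significant digits.
Sliding speed v = 37.44 mm/s = 0.03744 m/s. The distance L = v·t = 0.03744 m/s × 235.8 s = 8.828 m.
Hardness H = 1523 MPa = 1.523e+09 Pa.
In SI base units, W = 3872 N, H = 1.523e+09 Pa, K = 1.298e-03.
The Archard volume V = K·W·L/H = 1.298e-03 · 3872 · 8.828 / 1.523e+09 = 2.913e-08 m³.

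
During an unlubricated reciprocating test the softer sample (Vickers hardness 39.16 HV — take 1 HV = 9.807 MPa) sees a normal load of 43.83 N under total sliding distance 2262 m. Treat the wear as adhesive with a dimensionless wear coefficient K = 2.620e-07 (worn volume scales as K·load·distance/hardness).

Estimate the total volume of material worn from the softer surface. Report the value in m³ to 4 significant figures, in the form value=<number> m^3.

value=6.764e-11 m^3

The algebra carries exact precision. Intermediate values appear rounded. Rounded once at the end, at four significant figures.
Hardness H = 39.16 HV × 9.807 MPa/HV = 384.0 MPa = 3.840e+08 Pa.
In SI base units: W = 43.83 N, H = 3.840e+08 Pa, K = 2.620e-07.
Wear volume V = K·W·L/H = 2.620e-07 · 43.83 · 2262 / 3.840e+08 = 6.764e-11 m³.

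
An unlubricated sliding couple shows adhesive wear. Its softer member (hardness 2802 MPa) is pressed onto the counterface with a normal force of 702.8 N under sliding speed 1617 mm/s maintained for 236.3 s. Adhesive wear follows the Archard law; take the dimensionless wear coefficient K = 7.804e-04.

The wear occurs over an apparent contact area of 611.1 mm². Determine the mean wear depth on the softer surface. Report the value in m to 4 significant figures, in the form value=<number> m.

The intermediates appear rounded — all arithmetic maintains full float precision — a single final rounding: four significant digits.
Convert: Sliding speed v = 1617 mm/s = 1.617 m/s. Sliding distance L = v·t = 1.617 m/s × 236.3 s = 382.1 m.
Convert: Hardness H = 2802 MPa = 2.802e+09 Pa.
Convert: Contact area A = 611.1 mm² = 6.111e-04 m².
As SI base values: W = 702.8 N, H = 2.802e+09 Pa, K = 7.804e-04.
Worn volume V = K·W·L/H = 7.804e-04 · 702.8 · 382.1 / 2.802e+09 = 7.479e-08 m³.
Depth h = V/A = 7.479e-08 / 6.111e-04 = 1.224e-04 m.

value=1.224e-04 m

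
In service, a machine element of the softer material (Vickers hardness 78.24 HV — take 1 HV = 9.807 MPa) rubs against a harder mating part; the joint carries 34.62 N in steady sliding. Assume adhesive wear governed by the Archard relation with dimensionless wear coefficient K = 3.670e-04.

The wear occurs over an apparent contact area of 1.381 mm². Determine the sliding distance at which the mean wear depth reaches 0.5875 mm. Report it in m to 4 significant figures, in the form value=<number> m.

value=49.00 m

Intermediates are printed rounded; every step runs at exact precision; one final rounding: four significant figures.
Convert: Hardness H = 78.24 HV × 9.807 MPa/HV = 767.3 MPa = 7.673e+08 Pa.
Convert: Contact area A = 1.381 mm² = 1.381e-06 m².
Convert: Depth limit h_lim = 0.5875 mm = 5.875e-04 m.
Restated in SI base units: W = 34.62 N, H = 7.673e+08 Pa, K = 3.670e-04.
Limit volume V_lim = h_lim·A = 5.875e-04 · 1.381e-06 = 8.113e-10 m³.
Life L = V_lim·H/(K·W) = 8.113e-10 · 7.673e+08 / (3.670e-04 · 34.62) = 49.00 m.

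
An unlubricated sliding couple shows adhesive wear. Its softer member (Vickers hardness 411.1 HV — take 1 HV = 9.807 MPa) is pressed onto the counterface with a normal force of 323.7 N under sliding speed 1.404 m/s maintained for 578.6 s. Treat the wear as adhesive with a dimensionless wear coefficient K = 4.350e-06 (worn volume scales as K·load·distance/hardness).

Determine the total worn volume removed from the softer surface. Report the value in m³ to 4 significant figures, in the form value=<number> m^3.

value=2.837e-10 m^3

All working math carries full precision. Intermediate values are shown rounded. Rounded once at the end: 4 significant digits.
Distance covered L = v·t = 1.404 m/s × 578.6 s = 812.4 m.
Hardness H = 411.1 HV × 9.807 MPa/HV = 4032 MPa = 4.032e+09 Pa.
Collected in SI base units: W = 323.7 N, H = 4.032e+09 Pa, K = 4.350e-06.
Volume removed: V = K·W·L/H = 4.350e-06 · 323.7 · 812.4 / 4.032e+09 = 2.837e-10 m³.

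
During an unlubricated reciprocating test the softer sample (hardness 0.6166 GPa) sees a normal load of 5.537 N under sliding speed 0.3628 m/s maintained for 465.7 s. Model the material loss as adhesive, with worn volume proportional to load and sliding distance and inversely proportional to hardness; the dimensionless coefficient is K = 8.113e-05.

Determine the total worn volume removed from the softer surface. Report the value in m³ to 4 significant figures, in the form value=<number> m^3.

All working math keeps exact precision — the intermediates are shown rounded. Rounded just once to 4 significant figures.
Convert: Distance L = v·t = 0.3628 m/s × 465.7 s = 169.0 m.
Convert: Hardness H = 0.6166 GPa = 6.166e+08 Pa.
SI base units throughout: W = 5.537 N, H = 6.166e+08 Pa, K = 8.113e-05.
Worn volume V = K·W·L/H = 8.113e-05 · 5.537 · 169.0 / 6.166e+08 = 1.231e-10 m³.

value=1.231e-10 m^3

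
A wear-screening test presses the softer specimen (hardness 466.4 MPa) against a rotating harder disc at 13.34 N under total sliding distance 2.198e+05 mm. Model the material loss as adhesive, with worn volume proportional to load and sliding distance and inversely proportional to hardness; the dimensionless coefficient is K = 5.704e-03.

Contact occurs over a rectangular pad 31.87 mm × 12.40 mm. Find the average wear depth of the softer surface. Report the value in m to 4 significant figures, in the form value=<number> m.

value=9.074e-05 m

All working math maintains exact precision — intermediates are shown rounded, and a lone final rounding to 4 significant digits.
The distance L = 2.198e+05 mm = 219.8 m.
Hardness H = 466.4 MPa = 4.664e+08 Pa.
Pad sides 31.87 mm × 12.40 mm = 0.03187 m × 0.01240 m. Contact area A = 0.03187 m × 0.01240 m = 3.952e-04 m².
Working in SI base units: W = 13.34 N, H = 4.664e+08 Pa, K = 5.704e-03.
The Archard volume V = K·W·L/H = 5.704e-03 · 13.34 · 219.8 / 4.664e+08 = 3.586e-08 m³.
Mean wear depth h = V/A = 3.586e-08 / 3.952e-04 = 9.074e-05 m.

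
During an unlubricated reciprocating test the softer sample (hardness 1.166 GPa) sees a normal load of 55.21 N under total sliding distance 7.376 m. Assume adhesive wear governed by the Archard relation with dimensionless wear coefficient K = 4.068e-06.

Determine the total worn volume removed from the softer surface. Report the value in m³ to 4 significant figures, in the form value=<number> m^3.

All arithmetic maintains full float precision — intermediate values are shown rounded; a lone final rounding, at 4 significant digits.
Hardness H = 1.166 GPa = 1.166e+09 Pa.
Expressed in SI base units: W = 55.21 N, H = 1.166e+09 Pa, K = 4.068e-06.
Archard volume V = K·W·L/H = 4.068e-06 · 55.21 · 7.376 / 1.166e+09 = 1.421e-12 m³.

value=1.421e-12 m^3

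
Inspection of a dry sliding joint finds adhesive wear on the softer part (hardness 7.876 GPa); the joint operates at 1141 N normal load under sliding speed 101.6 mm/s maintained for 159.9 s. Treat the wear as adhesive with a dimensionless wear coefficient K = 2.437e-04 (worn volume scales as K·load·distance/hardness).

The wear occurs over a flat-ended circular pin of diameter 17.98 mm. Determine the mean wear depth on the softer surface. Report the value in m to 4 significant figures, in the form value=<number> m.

Intermediate values are printed rounded — the algebra runs at exact precision — one final rounding to 4 significant figures.
Sliding speed v = 101.6 mm/s = 0.1016 m/s. Distance covered L = v·t = 0.1016 m/s × 159.9 s = 16.25 m.
Hardness H = 7.876 GPa = 7.876e+09 Pa.
Pin diameter d = 17.98 mm = 0.01798 m. Contact area A = π·d²/4 = π·(0.01798 m)²/4 = 2.539e-04 m².
Restated in SI base units: W = 1141 N, H = 7.876e+09 Pa, K = 2.437e-04.
Apply Archard: V = K·W·L/H = 2.437e-04 · 1141 · 16.25 / 7.876e+09 = 5.736e-10 m³.
Depth h = V/A = 5.736e-10 / 2.539e-04 = 2.259e-06 m.

value=2.259e-06 m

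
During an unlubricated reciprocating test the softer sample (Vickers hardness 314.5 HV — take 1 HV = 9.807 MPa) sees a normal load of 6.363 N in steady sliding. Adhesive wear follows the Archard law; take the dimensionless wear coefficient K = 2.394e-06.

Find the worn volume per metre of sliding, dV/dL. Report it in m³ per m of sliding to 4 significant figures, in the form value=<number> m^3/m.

value=4.939e-15 m^3/m

The algebra runs at full precision, and intermediate values are printed rounded, and a single final rounding to four significant figures.
Convert: Hardness H = 314.5 HV × 9.807 MPa/HV = 3084 MPa = 3.084e+09 Pa.
As SI base values: W = 6.363 N, H = 3.084e+09 Pa, K = 2.394e-06.
Sliding wear rate dV/dL = K·W/H: 2.394e-06 · 6.363 / 3.084e+09 = 4.939e-15 m³/m.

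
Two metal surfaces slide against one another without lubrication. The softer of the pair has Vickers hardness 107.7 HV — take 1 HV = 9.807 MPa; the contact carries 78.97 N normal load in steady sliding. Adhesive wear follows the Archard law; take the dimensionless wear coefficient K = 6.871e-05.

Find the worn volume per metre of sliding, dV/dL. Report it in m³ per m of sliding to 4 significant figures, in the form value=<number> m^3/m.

All working math runs at full precision; the intermediates appear rounded. Rounded just once to 4 significant digits.
Convert: Hardness H = 107.7 HV × 9.807 MPa/HV = 1056 MPa = 1.056e+09 Pa.
Restated in SI base units: W = 78.97 N, H = 1.056e+09 Pa, K = 6.871e-05.
The wear rate dV/dL = K·W/H: 6.871e-05 · 78.97 / 1.056e+09 = 5.137e-12 m³/m.

value=5.137e-12 m^3/m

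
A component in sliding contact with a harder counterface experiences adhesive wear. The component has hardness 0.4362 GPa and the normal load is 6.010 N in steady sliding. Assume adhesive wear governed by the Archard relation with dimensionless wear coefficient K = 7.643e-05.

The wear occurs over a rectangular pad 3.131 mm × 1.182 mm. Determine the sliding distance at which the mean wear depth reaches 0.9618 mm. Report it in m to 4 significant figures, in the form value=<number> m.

value=3380 m

The algebra maintains full precision. Intermediates are shown rounded. Rounded just once, at four significant digits.
Hardness H = 0.4362 GPa = 4.362e+08 Pa.
Pad sides 3.131 mm × 1.182 mm = 0.003131 m × 0.001182 m. Contact area A = 0.003131 m × 0.001182 m = 3.701e-06 m².
Depth limit h_lim = 0.9618 mm = 9.618e-04 m.
Working in SI base units: W = 6.010 N, H = 4.362e+08 Pa, K = 7.643e-05.
Wearable volume V_lim = h_lim·A = 9.618e-04 · 3.701e-06 = 3.559e-09 m³.
Inverting, life L = V_lim·H/(K·W) = 3.559e-09 · 4.362e+08 / (7.643e-05 · 6.010) = 3380 m.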